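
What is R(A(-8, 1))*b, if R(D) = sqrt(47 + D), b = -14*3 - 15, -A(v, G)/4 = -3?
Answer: -57*sqrt(59) ≈ -437.83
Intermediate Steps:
A(v, G) = 12 (A(v, G) = -4*(-3) = 12)
b = -57 (b = -42 - 15 = -57)
R(A(-8, 1))*b = sqrt(47 + 12)*(-57) = sqrt(59)*(-57) = -57*sqrt(59)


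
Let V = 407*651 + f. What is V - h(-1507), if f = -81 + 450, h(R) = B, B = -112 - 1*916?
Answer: 266354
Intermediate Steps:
B = -1028 (B = -112 - 916 = -1028)
h(R) = -1028
f = 369
V = 265326 (V = 407*651 + 369 = 264957 + 369 = 265326)
V - h(-1507) = 265326 - 1*(-1028) = 265326 + 1028 = 266354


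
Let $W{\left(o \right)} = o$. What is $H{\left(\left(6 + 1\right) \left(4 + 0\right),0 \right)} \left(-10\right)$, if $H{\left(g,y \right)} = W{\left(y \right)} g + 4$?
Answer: $-40$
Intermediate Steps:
$H{\left(g,y \right)} = 4 + g y$ ($H{\left(g,y \right)} = y g + 4 = g y + 4 = 4 + g y$)
$H{\left(\left(6 + 1\right) \left(4 + 0\right),0 \right)} \left(-10\right) = \left(4 + \left(6 + 1\right) \left(4 + 0\right) 0\right) \left(-10\right) = \left(4 + 7 \cdot 4 \cdot 0\right) \left(-10\right) = \left(4 + 28 \cdot 0\right) \left(-10\right) = \left(4 + 0\right) \left(-10\right) = 4 \left(-10\right) = -40$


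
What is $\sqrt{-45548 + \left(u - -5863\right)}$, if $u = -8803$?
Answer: $2 i \sqrt{12122} \approx 220.2 i$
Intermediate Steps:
$\sqrt{-45548 + \left(u - -5863\right)} = \sqrt{-45548 - 2940} = \sqrt{-48488} = 2 i \sqrt{12122}$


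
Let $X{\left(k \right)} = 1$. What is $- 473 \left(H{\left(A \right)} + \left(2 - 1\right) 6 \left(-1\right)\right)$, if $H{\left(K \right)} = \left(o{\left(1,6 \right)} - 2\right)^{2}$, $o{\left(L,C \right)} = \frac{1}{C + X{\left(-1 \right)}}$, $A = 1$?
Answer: $\frac{59125}{49} \approx 1206.6$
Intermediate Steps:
$o{\left(L,C \right)} = \frac{1}{1 + C}$ ($o{\left(L,C \right)} = \frac{1}{C + 1} = \frac{1}{1 + C}$)
$H{\left(K \right)} = \frac{169}{49}$ ($H{\left(K \right)} = \left(\frac{1}{1 + 6} - 2\right)^{2} = \left(\frac{1}{7} - 2\right)^{2} = \left(- \frac{13}{7}\right)^{2} = \frac{169}{49}$)
$- 473 \left(H{\left(A \right)} + \left(2 - 1\right) 6 \left(-1\right)\right) = - 473 \left(\frac{169}{49} + \left(2 - 1\right) 6 \left(-1\right)\right) = - 473 \left(\frac{169}{49} + 1 \cdot 6 \left(-1\right)\right) = - 473 \left(\frac{169}{49} + 6 \left(-1\right)\right) = - 473 \left(\frac{169}{49} - 6\right) = \left(-473\right) \left(- \frac{125}{49}\right) = \frac{59125}{49}$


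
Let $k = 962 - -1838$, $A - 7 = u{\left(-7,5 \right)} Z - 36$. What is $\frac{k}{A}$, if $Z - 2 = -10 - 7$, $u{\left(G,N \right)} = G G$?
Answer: $- \frac{700}{191} \approx -3.6649$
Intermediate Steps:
$u{\left(G,N \right)} = G^{2}$
$Z = -15$ ($Z = 2 - 17 = -15$)
$A = -764$ ($A = 7 + \left(\left(-7\right)^{2} \left(-15\right) - 36\right) = 7 + \left(49 \left(-15\right) - 36\right) = 7 - 771 = -764$)
$k = 2800$ ($k = 962 + 1838 = 2800$)
$\frac{k}{A} = \frac{2800}{-764} = 2800 \left(- \frac{1}{764}\right) = - \frac{700}{191}$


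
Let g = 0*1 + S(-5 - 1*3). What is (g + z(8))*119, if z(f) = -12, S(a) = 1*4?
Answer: -952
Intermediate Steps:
S(a) = 4
g = 4 (g = 0*1 + 4 = 0 + 4 = 4)
(g + z(8))*119 = (4 - 12)*119 = -8*119 = -952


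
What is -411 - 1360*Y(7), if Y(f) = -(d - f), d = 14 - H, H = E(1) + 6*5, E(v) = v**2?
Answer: -33051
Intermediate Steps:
H = 31 (H = 1**2 + 6*5 = 1 + 30 = 31)
d = -17 (d = 14 - 1*31 = 14 - 31 = -17)
Y(f) = 17 + f (Y(f) = -(-17 - f) = 17 + f)
-411 - 1360*Y(7) = -411 - 1360*(17 + 7) = -411 - 1360*24 = -411 - 32640 = -33051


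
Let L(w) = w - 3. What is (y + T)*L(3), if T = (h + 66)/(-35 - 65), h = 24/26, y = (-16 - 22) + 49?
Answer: 0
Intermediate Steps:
L(w) = -3 + w
y = 11 (y = -38 + 49 = 11)
h = 12/13 (h = 24*(1/26) = 12/13 ≈ 0.92308)
T = -87/130 (T = (12/13 + 66)/(-35 - 65) = (870/13)/(-100) = (870/13)*(-1/100) = -87/130 ≈ -0.66923)
(y + T)*L(3) = (11 - 87/130)*(-3 + 3) = (1343/130)*0 = 0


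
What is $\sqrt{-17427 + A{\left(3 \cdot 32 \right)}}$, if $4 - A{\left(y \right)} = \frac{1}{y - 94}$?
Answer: $\frac{i \sqrt{69694}}{2} \approx 132.0 i$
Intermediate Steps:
$A{\left(y \right)} = 4 - \frac{1}{-94 + y}$ ($A{\left(y \right)} = 4 - \frac{1}{y - 94} = 4 - \frac{1}{-94 + y}$)
$\sqrt{-17427 + A{\left(3 \cdot 32 \right)}} = \sqrt{-17427 + \frac{-377 + 4 \cdot 3 \cdot 32}{-94 + 3 \cdot 32}} = \sqrt{-17427 + \frac{-377 + 4 \cdot 96}{-94 + 96}} = \sqrt{-17427 + \frac{-377 + 384}{2}} = \sqrt{-17427 + \frac{1}{2} \cdot 7} = \sqrt{-17427 + \frac{7}{2}} = \sqrt{- \frac{34847}{2}} = \frac{i \sqrt{69694}}{2}$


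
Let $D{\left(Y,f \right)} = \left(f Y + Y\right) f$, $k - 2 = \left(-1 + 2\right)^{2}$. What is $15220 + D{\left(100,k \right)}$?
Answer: $16420$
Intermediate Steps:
$k = 3$ ($k = 2 + \left(-1 + 2\right)^{2} = 2 + 1^{2} = 2 + 1 = 3$)
$D{\left(Y,f \right)} = f \left(Y + Y f\right)$ ($D{\left(Y,f \right)} = \left(Y f + Y\right) f = \left(Y + Y f\right) f = f \left(Y + Y f\right)$)
$15220 + D{\left(100,k \right)} = 15220 + 100 \cdot 3 \left(1 + 3\right) = 15220 + 100 \cdot 3 \cdot 4 = 15220 + 1200 = 16420$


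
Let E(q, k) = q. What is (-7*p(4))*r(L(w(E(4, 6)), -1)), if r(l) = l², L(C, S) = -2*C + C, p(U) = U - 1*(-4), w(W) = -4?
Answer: -896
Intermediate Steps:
p(U) = 4 + U (p(U) = U + 4 = 4 + U)
L(C, S) = -C
(-7*p(4))*r(L(w(E(4, 6)), -1)) = (-7*(4 + 4))*(-1*(-4))² = -7*8*4² = -56*16 = -896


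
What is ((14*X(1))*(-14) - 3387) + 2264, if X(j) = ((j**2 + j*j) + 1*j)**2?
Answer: -2887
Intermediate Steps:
X(j) = (j + 2*j**2)**2 (X(j) = ((j**2 + j**2) + j)**2 = (2*j**2 + j)**2 = (j + 2*j**2)**2)
((14*X(1))*(-14) - 3387) + 2264 = ((14*(1**2*(1 + 2*1)**2))*(-14) - 3387) + 2264 = ((14*(1*(1 + 2)**2))*(-14) - 3387) + 2264 = ((14*(1*3**2))*(-14) - 3387) + 2264 = ((14*(1*9))*(-14) - 3387) + 2264 = ((14*9)*(-14) - 3387) + 2264 = (126*(-14) - 3387) + 2264 = (-1764 - 3387) + 2264 = -5151 + 2264 = -2887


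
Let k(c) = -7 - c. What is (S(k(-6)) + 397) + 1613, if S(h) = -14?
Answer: 1996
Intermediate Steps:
(S(k(-6)) + 397) + 1613 = (-14 + 397) + 1613 = 383 + 1613 = 1996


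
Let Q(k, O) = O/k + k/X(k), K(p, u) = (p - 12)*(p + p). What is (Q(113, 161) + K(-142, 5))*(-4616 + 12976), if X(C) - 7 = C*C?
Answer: 65984652436285/180461 ≈ 3.6564e+8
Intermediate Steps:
K(p, u) = 2*p*(-12 + p) (K(p, u) = (-12 + p)*(2*p) = 2*p*(-12 + p))
X(C) = 7 + C² (X(C) = 7 + C*C = 7 + C²)
Q(k, O) = O/k + k/(7 + k²)
(Q(113, 161) + K(-142, 5))*(-4616 + 12976) = ((161/113 + 113/(7 + 113²)) + 2*(-142)*(-12 - 142))*(-4616 + 12976) = ((161*(1/113) + 113/(7 + 12769)) + 2*(-142)*(-154))*8360 = ((161/113 + 113/12776) + 43736)*8360 = (2069705/1443688 + 43736)*8360 = (63143208073/1443688)*8360 = 65984652436285/180461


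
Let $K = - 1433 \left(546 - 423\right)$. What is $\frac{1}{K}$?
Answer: $- \frac{1}{176259} \approx -5.6735 \cdot 10^{-6}$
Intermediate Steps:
$K = -176259$ ($K = - 1433 \left(546 - 423\right) = \left(-1433\right) 123 = -176259$)
$\frac{1}{K} = \frac{1}{-176259} = - \frac{1}{176259}$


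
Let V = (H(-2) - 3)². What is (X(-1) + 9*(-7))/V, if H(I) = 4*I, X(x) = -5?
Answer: -68/121 ≈ -0.56198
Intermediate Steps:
V = 121 (V = (4*(-2) - 3)² = (-8 - 3)² = (-11)² = 121)
(X(-1) + 9*(-7))/V = (-5 + 9*(-7))/121 = (-5 - 63)*(1/121) = -68*1/121 = -68/121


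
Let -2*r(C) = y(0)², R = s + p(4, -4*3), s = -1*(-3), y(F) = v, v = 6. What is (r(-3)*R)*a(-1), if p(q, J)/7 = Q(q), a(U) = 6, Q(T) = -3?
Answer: 1944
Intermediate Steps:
y(F) = 6
p(q, J) = -21 (p(q, J) = 7*(-3) = -21)
s = 3
R = -18 (R = 3 - 21 = -18)
r(C) = -18 (r(C) = -½*6² = -½*36 = -18)
(r(-3)*R)*a(-1) = -18*(-18)*6 = 324*6 = 1944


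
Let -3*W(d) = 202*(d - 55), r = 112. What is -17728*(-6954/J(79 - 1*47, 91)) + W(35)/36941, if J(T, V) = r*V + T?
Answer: 94877482544/7868433 ≈ 12058.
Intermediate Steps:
W(d) = 11110/3 - 202*d/3 (W(d) = -202*(d - 55)/3 = -202*(-55 + d)/3 = -(-11110 + 202*d)/3 = 11110/3 - 202*d/3)
J(T, V) = T + 112*V (J(T, V) = 112*V + T = T + 112*V)
-17728*(-6954/J(79 - 1*47, 91)) + W(35)/36941 = -17728*(-6954/((79 - 1*47) + 112*91)) + (11110/3 - 202/3*35)/36941 = -17728*(-6954/((79 - 47) + 10192)) + (11110/3 - 7070/3)*(1/36941) = -17728*(-6954/(32 + 10192)) + (4040/3)*(1/36941) = -17728/(10224*(-1/6954)) + 4040/110823 = -17728/(-1704/1159) + 4040/110823 = -17728*(-1159/1704) + 4040/110823 = 2568344/213 + 4040/110823 = 94877482544/7868433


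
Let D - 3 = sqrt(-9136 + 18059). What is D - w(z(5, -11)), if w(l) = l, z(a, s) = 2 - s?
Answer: -10 + sqrt(8923) ≈ 84.462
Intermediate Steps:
D = 3 + sqrt(8923) (D = 3 + sqrt(-9136 + 18059) = 3 + sqrt(8923) ≈ 97.462)
D - w(z(5, -11)) = (3 + sqrt(8923)) - (2 - 1*(-11)) = (3 + sqrt(8923)) - (2 + 11) = (3 + sqrt(8923)) - 1*13 = (3 + sqrt(8923)) - 13 = -10 + sqrt(8923)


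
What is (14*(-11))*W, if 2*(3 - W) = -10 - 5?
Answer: -1617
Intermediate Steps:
W = 21/2 (W = 3 - (-10 - 5)/2 = 3 - 1/2*(-15) = 3 + 15/2 = 21/2 ≈ 10.500)
(14*(-11))*W = (14*(-11))*(21/2) = -154*21/2 = -1617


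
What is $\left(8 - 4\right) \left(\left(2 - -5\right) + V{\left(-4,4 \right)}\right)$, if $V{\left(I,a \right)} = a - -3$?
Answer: $56$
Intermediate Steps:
$V{\left(I,a \right)} = 3 + a$ ($V{\left(I,a \right)} = a + 3 = 3 + a$)
$\left(8 - 4\right) \left(\left(2 - -5\right) + V{\left(-4,4 \right)}\right) = \left(8 - 4\right) \left(\left(2 - -5\right) + \left(3 + 4\right)\right) = 4 \left(\left(2 + 5\right) + 7\right) = 4 \left(7 + 7\right) = 4 \cdot 14 = 56$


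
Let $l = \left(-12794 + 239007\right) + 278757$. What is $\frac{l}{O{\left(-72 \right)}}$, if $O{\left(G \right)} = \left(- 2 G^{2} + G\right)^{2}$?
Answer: $\frac{50497}{10899360} \approx 0.004633$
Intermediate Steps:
$l = 504970$ ($l = 226213 + 278757 = 504970$)
$O{\left(G \right)} = \left(G - 2 G^{2}\right)^{2}$
$\frac{l}{O{\left(-72 \right)}} = \frac{504970}{\left(-72\right)^{2} \left(-1 + 2 \left(-72\right)\right)^{2}} = \frac{504970}{5184 \left(-1 - 144\right)^{2}} = \frac{504970}{5184 \left(-145\right)^{2}} = \frac{504970}{5184 \cdot 21025} = \frac{504970}{108993600} = 504970 \cdot \frac{1}{108993600} = \frac{50497}{10899360}$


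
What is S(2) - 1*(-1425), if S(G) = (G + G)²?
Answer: 1441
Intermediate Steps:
S(G) = 4*G² (S(G) = (2*G)² = 4*G²)
S(2) - 1*(-1425) = 4*2² - 1*(-1425) = 4*4 + 1425 = 16 + 1425 = 1441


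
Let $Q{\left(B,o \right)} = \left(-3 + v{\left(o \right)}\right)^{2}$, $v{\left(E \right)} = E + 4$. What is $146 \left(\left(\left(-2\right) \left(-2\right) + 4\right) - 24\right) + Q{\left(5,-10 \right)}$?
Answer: $-2255$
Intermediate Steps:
$v{\left(E \right)} = 4 + E$
$Q{\left(B,o \right)} = \left(1 + o\right)^{2}$ ($Q{\left(B,o \right)} = \left(-3 + \left(4 + o\right)\right)^{2} = \left(1 + o\right)^{2}$)
$146 \left(\left(\left(-2\right) \left(-2\right) + 4\right) - 24\right) + Q{\left(5,-10 \right)} = 146 \left(\left(\left(-2\right) \left(-2\right) + 4\right) - 24\right) + \left(1 - 10\right)^{2} = 146 \left(\left(4 + 4\right) - 24\right) + \left(-9\right)^{2} = 146 \left(8 - 24\right) + 81 = 146 \left(-16\right) + 81 = -2336 + 81 = -2255$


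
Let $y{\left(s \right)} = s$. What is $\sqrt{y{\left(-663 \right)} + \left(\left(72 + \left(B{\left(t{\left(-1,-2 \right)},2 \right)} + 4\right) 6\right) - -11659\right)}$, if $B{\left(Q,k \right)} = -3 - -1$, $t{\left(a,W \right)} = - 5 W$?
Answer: $2 \sqrt{2770} \approx 105.26$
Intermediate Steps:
$B{\left(Q,k \right)} = -2$ ($B{\left(Q,k \right)} = -3 + 1 = -2$)
$\sqrt{y{\left(-663 \right)} + \left(\left(72 + \left(B{\left(t{\left(-1,-2 \right)},2 \right)} + 4\right) 6\right) - -11659\right)} = \sqrt{-663 + \left(\left(72 + \left(-2 + 4\right) 6\right) - -11659\right)} = \sqrt{-663 + \left(\left(72 + 2 \cdot 6\right) + 11659\right)} = \sqrt{-663 + \left(\left(72 + 12\right) + 11659\right)} = \sqrt{-663 + \left(84 + 11659\right)} = \sqrt{-663 + 11743} = \sqrt{11080} = 2 \sqrt{2770}$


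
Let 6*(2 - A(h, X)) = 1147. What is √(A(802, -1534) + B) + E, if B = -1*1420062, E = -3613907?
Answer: -3613907 + I*√51129042/6 ≈ -3.6139e+6 + 1191.7*I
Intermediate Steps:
A(h, X) = -1135/6 (A(h, X) = 2 - ⅙*1147 = 2 - 1147/6 = -1135/6)
B = -1420062
√(A(802, -1534) + B) + E = √(-1135/6 - 1420062) - 3613907 = √(-8521507/6) - 3613907 = I*√51129042/6 - 3613907 = -3613907 + I*√51129042/6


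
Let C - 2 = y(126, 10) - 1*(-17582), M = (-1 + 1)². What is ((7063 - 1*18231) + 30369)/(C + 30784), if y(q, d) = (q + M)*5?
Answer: 19201/48998 ≈ 0.39187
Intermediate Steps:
M = 0 (M = 0² = 0)
y(q, d) = 5*q (y(q, d) = (q + 0)*5 = q*5 = 5*q)
C = 18214 (C = 2 + (5*126 - 1*(-17582)) = 2 + (630 + 17582) = 2 + 18212 = 18214)
((7063 - 1*18231) + 30369)/(C + 30784) = ((7063 - 1*18231) + 30369)/(18214 + 30784) = ((7063 - 18231) + 30369)/48998 = (-11168 + 30369)*(1/48998) = 19201*(1/48998) = 19201/48998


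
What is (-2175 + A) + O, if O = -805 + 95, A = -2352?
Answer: -5237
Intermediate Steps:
O = -710
(-2175 + A) + O = (-2175 - 2352) - 710 = -4527 - 710 = -5237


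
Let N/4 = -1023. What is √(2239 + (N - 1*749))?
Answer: I*√2602 ≈ 51.01*I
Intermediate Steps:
N = -4092 (N = 4*(-1023) = -4092)
√(2239 + (N - 1*749)) = √(2239 + (-4092 - 1*749)) = √(2239 + (-4092 - 749)) = √(2239 - 4841) = √(-2602) = I*√2602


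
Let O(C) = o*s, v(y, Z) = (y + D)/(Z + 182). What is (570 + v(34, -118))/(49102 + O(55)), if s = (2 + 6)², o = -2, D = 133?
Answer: 36647/3134336 ≈ 0.011692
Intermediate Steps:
v(y, Z) = (133 + y)/(182 + Z) (v(y, Z) = (y + 133)/(Z + 182) = (133 + y)/(182 + Z))
s = 64 (s = 8² = 64)
O(C) = -128 (O(C) = -2*64 = -128)
(570 + v(34, -118))/(49102 + O(55)) = (570 + (133 + 34)/(182 - 118))/(49102 - 128) = (570 + 167/64)/48974 = (570 + (1/64)*167)*(1/48974) = (570 + 167/64)*(1/48974) = (36647/64)*(1/48974) = 36647/3134336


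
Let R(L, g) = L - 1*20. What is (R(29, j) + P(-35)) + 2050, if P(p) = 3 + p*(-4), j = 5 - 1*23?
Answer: 2202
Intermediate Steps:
j = -18 (j = 5 - 23 = -18)
P(p) = 3 - 4*p
R(L, g) = -20 + L (R(L, g) = L - 20 = -20 + L)
(R(29, j) + P(-35)) + 2050 = ((-20 + 29) + (3 - 4*(-35))) + 2050 = (9 + (3 + 140)) + 2050 = (9 + 143) + 2050 = 152 + 2050 = 2202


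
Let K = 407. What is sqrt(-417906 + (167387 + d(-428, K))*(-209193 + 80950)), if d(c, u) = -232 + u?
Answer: 132*I*sqrt(1233303) ≈ 1.4659e+5*I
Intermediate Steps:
sqrt(-417906 + (167387 + d(-428, K))*(-209193 + 80950)) = sqrt(-417906 + (167387 + (-232 + 407))*(-209193 + 80950)) = sqrt(-417906 + (167387 + 175)*(-128243)) = sqrt(-417906 + 167562*(-128243)) = sqrt(-417906 - 21488653566) = sqrt(-21489071472) = 132*I*sqrt(1233303)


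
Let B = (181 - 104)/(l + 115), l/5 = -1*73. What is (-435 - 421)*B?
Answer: 32956/125 ≈ 263.65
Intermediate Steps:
l = -365 (l = 5*(-1*73) = 5*(-73) = -365)
B = -77/250 (B = (181 - 104)/(-365 + 115) = 77/(-250) = 77*(-1/250) = -77/250 ≈ -0.30800)
(-435 - 421)*B = (-435 - 421)*(-77/250) = -856*(-77/250) = 32956/125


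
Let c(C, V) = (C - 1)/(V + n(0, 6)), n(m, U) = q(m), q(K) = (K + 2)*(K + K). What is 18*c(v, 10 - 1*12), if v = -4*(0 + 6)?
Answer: 225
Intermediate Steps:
v = -24 (v = -4*6 = -24)
q(K) = 2*K*(2 + K) (q(K) = (2 + K)*(2*K) = 2*K*(2 + K))
n(m, U) = 2*m*(2 + m)
c(C, V) = (-1 + C)/V (c(C, V) = (C - 1)/(V + 2*0*(2 + 0)) = (-1 + C)/(V + 2*0*2) = (-1 + C)/(V + 0) = (-1 + C)/V)
18*c(v, 10 - 1*12) = 18*((-1 - 24)/(10 - 1*12)) = 18*(-25/(10 - 12)) = 18*(-25/(-2)) = 18*(-½*(-25)) = 18*(25/2) = 225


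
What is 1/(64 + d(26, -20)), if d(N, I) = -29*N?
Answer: -1/690 ≈ -0.0014493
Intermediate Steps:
1/(64 + d(26, -20)) = 1/(64 - 29*26) = 1/(64 - 754) = 1/(-690) = -1/690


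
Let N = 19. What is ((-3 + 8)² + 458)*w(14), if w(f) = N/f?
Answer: 1311/2 ≈ 655.50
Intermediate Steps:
w(f) = 19/f
((-3 + 8)² + 458)*w(14) = ((-3 + 8)² + 458)*(19/14) = (5² + 458)*(19*(1/14)) = (25 + 458)*(19/14) = 483*(19/14) = 1311/2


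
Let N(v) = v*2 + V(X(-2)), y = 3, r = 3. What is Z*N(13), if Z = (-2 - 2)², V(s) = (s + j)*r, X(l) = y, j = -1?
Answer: 512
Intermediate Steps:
X(l) = 3
V(s) = -3 + 3*s (V(s) = (s - 1)*3 = (-1 + s)*3 = -3 + 3*s)
Z = 16 (Z = (-4)² = 16)
N(v) = 6 + 2*v (N(v) = v*2 + (-3 + 3*3) = 2*v + (-3 + 9) = 2*v + 6 = 6 + 2*v)
Z*N(13) = 16*(6 + 2*13) = 16*(6 + 26) = 16*32 = 512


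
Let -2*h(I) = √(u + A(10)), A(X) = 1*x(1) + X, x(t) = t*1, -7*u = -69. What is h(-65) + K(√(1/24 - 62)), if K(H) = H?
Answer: -√1022/14 + I*√8922/12 ≈ -2.2835 + 7.8714*I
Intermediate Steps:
u = 69/7 (u = -⅐*(-69) = 69/7 ≈ 9.8571)
x(t) = t
A(X) = 1 + X (A(X) = 1*1 + X = 1 + X)
h(I) = -√1022/14 (h(I) = -√(69/7 + (1 + 10))/2 = -√(69/7 + 11)/2 = -√1022/14)
h(-65) + K(√(1/24 - 62)) = -√1022/14 + √(1/24 - 62) = -√1022/14 + √(-1487/24) = -√1022/14 + I*√8922/12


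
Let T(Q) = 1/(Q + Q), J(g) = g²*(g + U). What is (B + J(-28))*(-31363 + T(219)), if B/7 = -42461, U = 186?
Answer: 793792140505/146 ≈ 5.4369e+9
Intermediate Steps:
J(g) = g²*(186 + g) (J(g) = g²*(g + 186) = g²*(186 + g))
B = -297227 (B = 7*(-42461) = -297227)
T(Q) = 1/(2*Q)
(B + J(-28))*(-31363 + T(219)) = (-297227 + (-28)²*(186 - 28))*(-31363 + (½)/219) = (-297227 + 784*158)*(-31363 + (½)*(1/219)) = (-297227 + 123872)*(-31363 + 1/438) = -173355*(-13736993/438) = 793792140505/146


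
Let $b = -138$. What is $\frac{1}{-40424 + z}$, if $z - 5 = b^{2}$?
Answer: $- \frac{1}{21375} \approx -4.6784 \cdot 10^{-5}$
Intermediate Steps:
$z = 19049$ ($z = 5 + \left(-138\right)^{2} = 5 + 19044 = 19049$)
$\frac{1}{-40424 + z} = \frac{1}{-40424 + 19049} = \frac{1}{-21375} = - \frac{1}{21375}$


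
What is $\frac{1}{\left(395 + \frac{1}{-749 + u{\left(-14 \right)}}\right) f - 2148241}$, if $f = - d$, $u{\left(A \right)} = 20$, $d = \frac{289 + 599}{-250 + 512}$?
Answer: $- \frac{31833}{68427572945} \approx -4.6521 \cdot 10^{-7}$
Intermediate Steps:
$d = \frac{444}{131}$ ($d = \frac{888}{262} = 888 \cdot \frac{1}{262} = \frac{444}{131} \approx 3.3893$)
$f = - \frac{444}{131}$ ($f = \left(-1\right) \frac{444}{131} = - \frac{444}{131} \approx -3.3893$)
$\frac{1}{\left(395 + \frac{1}{-749 + u{\left(-14 \right)}}\right) f - 2148241} = \frac{1}{\left(395 + \frac{1}{-749 + 20}\right) \left(- \frac{444}{131}\right) - 2148241} = \frac{1}{\left(395 + \frac{1}{-729}\right) \left(- \frac{444}{131}\right) - 2148241} = \frac{1}{\left(395 - \frac{1}{729}\right) \left(- \frac{444}{131}\right) - 2148241} = \frac{1}{\frac{287954}{729} \left(- \frac{444}{131}\right) - 2148241} = \frac{1}{- \frac{42617192}{31833} - 2148241} = \frac{1}{- \frac{68427572945}{31833}} = - \frac{31833}{68427572945}$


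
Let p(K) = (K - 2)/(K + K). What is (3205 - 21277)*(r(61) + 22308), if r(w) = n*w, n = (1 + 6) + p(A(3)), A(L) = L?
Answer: -411050652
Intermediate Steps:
p(K) = (-2 + K)/(2*K) (p(K) = (-2 + K)/((2*K)) = (-2 + K)*(1/(2*K)) = (-2 + K)/(2*K))
n = 43/6 (n = (1 + 6) + (½)*(-2 + 3)/3 = 7 + (½)*(⅓)*1 = 7 + ⅙ = 43/6 ≈ 7.1667)
r(w) = 43*w/6
(3205 - 21277)*(r(61) + 22308) = (3205 - 21277)*((43/6)*61 + 22308) = -18072*(2623/6 + 22308) = -18072*136471/6 = -411050652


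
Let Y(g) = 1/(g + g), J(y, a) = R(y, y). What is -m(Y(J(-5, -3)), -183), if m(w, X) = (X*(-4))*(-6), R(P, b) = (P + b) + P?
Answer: 4392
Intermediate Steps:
R(P, b) = b + 2*P
J(y, a) = 3*y (J(y, a) = y + 2*y = 3*y)
Y(g) = 1/(2*g)
m(w, X) = 24*X (m(w, X) = -4*X*(-6) = 24*X)
-m(Y(J(-5, -3)), -183) = -24*(-183) = -1*(-4392) = 4392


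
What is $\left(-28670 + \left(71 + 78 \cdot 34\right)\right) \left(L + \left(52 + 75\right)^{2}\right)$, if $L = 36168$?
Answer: $-1356950259$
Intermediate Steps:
$\left(-28670 + \left(71 + 78 \cdot 34\right)\right) \left(L + \left(52 + 75\right)^{2}\right) = \left(-28670 + \left(71 + 78 \cdot 34\right)\right) \left(36168 + \left(52 + 75\right)^{2}\right) = \left(-28670 + \left(71 + 2652\right)\right) \left(36168 + 127^{2}\right) = \left(-28670 + 2723\right) \left(36168 + 16129\right) = \left(-25947\right) 52297 = -1356950259$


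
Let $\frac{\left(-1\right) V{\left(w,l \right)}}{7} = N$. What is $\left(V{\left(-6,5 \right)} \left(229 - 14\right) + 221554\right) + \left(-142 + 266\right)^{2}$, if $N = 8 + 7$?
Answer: $214355$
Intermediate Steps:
$N = 15$
$V{\left(w,l \right)} = -105$ ($V{\left(w,l \right)} = \left(-7\right) 15 = -105$)
$\left(V{\left(-6,5 \right)} \left(229 - 14\right) + 221554\right) + \left(-142 + 266\right)^{2} = \left(- 105 \left(229 - 14\right) + 221554\right) + \left(-142 + 266\right)^{2} = \left(\left(-105\right) 215 + 221554\right) + 124^{2} = \left(-22575 + 221554\right) + 15376 = 198979 + 15376 = 214355$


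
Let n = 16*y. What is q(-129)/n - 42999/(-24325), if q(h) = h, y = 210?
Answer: 1346083/778400 ≈ 1.7293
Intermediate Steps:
n = 3360 (n = 16*210 = 3360)
q(-129)/n - 42999/(-24325) = -129/3360 - 42999/(-24325) = -129*1/3360 - 42999*(-1/24325) = -43/1120 + 42999/24325 = 1346083/778400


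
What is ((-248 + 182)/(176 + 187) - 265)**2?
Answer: 8508889/121 ≈ 70321.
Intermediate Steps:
((-248 + 182)/(176 + 187) - 265)**2 = (-66/363 - 265)**2 = (-66*1/363 - 265)**2 = (-2/11 - 265)**2 = (-2917/11)**2 = 8508889/121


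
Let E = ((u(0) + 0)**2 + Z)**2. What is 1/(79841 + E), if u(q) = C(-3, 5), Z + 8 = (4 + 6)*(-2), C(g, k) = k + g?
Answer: 1/80417 ≈ 1.2435e-5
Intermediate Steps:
C(g, k) = g + k
Z = -28 (Z = -8 + (4 + 6)*(-2) = -8 + 10*(-2) = -8 - 20 = -28)
u(q) = 2 (u(q) = -3 + 5 = 2)
E = 576 (E = ((2 + 0)**2 - 28)**2 = (2**2 - 28)**2 = (4 - 28)**2 = (-24)**2 = 576)
1/(79841 + E) = 1/(79841 + 576) = 1/80417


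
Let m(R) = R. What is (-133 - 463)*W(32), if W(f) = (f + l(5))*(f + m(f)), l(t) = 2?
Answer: -1296896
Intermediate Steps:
W(f) = 2*f*(2 + f) (W(f) = (f + 2)*(f + f) = (2 + f)*(2*f) = 2*f*(2 + f))
(-133 - 463)*W(32) = (-133 - 463)*(2*32*(2 + 32)) = -1192*32*34 = -596*2176 = -1296896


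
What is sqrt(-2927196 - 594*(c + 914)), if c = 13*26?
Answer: 42*I*sqrt(2081) ≈ 1916.0*I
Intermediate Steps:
c = 338
sqrt(-2927196 - 594*(c + 914)) = sqrt(-2927196 - 594*(338 + 914)) = sqrt(-2927196 - 594*1252) = sqrt(-2927196 - 743688) = sqrt(-3670884) = 42*I*sqrt(2081)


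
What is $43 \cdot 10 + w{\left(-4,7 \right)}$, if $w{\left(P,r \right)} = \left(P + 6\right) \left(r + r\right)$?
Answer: $458$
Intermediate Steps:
$w{\left(P,r \right)} = 2 r \left(6 + P\right)$ ($w{\left(P,r \right)} = \left(6 + P\right) 2 r = 2 r \left(6 + P\right)$)
$43 \cdot 10 + w{\left(-4,7 \right)} = 43 \cdot 10 + 2 \cdot 7 \left(6 - 4\right) = 430 + 2 \cdot 7 \cdot 2 = 430 + 28 = 458$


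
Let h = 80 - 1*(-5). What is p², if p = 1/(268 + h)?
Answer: 1/124609 ≈ 8.0251e-6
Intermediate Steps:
h = 85 (h = 80 + 5 = 85)
p = 1/353 (p = 1/(268 + 85) = 1/353 ≈ 0.0028329)
p² = (1/353)² = 1/124609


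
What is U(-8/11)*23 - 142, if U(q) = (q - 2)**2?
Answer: 3518/121 ≈ 29.074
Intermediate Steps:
U(q) = (-2 + q)**2
U(-8/11)*23 - 142 = (-2 - 8/11)**2*23 - 142 = (-30/11)**2*23 - 142 = (900/121)*23 - 142 = 20700/121 - 142 = 3518/121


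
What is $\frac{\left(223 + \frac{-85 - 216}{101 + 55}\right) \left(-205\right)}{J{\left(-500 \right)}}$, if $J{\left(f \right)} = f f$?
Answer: $- \frac{1413967}{7800000} \approx -0.18128$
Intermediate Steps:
$J{\left(f \right)} = f^{2}$
$\frac{\left(223 + \frac{-85 - 216}{101 + 55}\right) \left(-205\right)}{J{\left(-500 \right)}} = \frac{\left(223 + \frac{-85 - 216}{101 + 55}\right) \left(-205\right)}{\left(-500\right)^{2}} = \frac{\left(223 - \frac{301}{156}\right) \left(-205\right)}{250000} = \left(223 - \frac{301}{156}\right) \left(-205\right) \frac{1}{250000} = \frac{34487}{156} \left(-205\right) \frac{1}{250000} = \left(- \frac{7069835}{156}\right) \frac{1}{250000} = - \frac{1413967}{7800000}$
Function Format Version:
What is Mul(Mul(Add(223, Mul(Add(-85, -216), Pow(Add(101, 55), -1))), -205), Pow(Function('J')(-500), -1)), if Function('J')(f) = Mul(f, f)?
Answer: Rational(-1413967, 7800000) ≈ -0.18128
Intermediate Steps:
Function('J')(f) = Pow(f, 2)
Mul(Mul(Add(223, Mul(Add(-85, -216), Pow(Add(101, 55), -1))), -205), Pow(Function('J')(-500), -1)) = Mul(Mul(Add(223, Mul(Add(-85, -216), Pow(Add(101, 55), -1))), -205), Pow(Pow(-500, 2), -1)) = Mul(Mul(Add(223, Mul(-301, Pow(156, -1))), -205), Pow(250000, -1)) = Mul(Mul(Add(223, Mul(-301, Rational(1, 156))), -205), Rational(1, 250000)) = Mul(Mul(Add(223, Rational(-301, 156)), -205), Rational(1, 250000)) = Mul(Mul(Rational(34487, 156), -205), Rational(1, 250000)) = Mul(Rational(-7069835, 156), Rational(1, 250000)) = Rational(-1413967, 7800000)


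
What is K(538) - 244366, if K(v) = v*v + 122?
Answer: 45200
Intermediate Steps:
K(v) = 122 + v² (K(v) = v² + 122 = 122 + v²)
K(538) - 244366 = (122 + 538²) - 244366 = (122 + 289444) - 244366 = 289566 - 244366 = 45200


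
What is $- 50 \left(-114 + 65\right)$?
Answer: $2450$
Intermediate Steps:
$- 50 \left(-114 + 65\right) = \left(-50\right) \left(-49\right) = 2450$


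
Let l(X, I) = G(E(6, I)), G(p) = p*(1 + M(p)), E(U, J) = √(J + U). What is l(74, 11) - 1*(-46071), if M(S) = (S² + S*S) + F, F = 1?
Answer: 46071 + 36*√17 ≈ 46219.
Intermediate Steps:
M(S) = 1 + 2*S² (M(S) = (S² + S*S) + 1 = (S² + S²) + 1 = 2*S² + 1 = 1 + 2*S²)
G(p) = p*(2 + 2*p²) (G(p) = p*(1 + (1 + 2*p²)) = p*(2 + 2*p²))
l(X, I) = 2*√(6 + I)*(7 + I) (l(X, I) = 2*√(I + 6)*(1 + (√(I + 6))²) = 2*√(6 + I)*(1 + (√(6 + I))²) = 2*√(6 + I)*(1 + (6 + I)) = 2*√(6 + I)*(7 + I))
l(74, 11) - 1*(-46071) = 2*√(6 + 11)*(7 + 11) - 1*(-46071) = 2*√17*18 + 46071 = 36*√17 + 46071 = 46071 + 36*√17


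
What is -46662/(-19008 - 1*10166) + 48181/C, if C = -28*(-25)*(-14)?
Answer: -67738921/20421800 ≈ -3.3170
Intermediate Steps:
C = -9800 (C = 700*(-14) = -9800)
-46662/(-19008 - 1*10166) + 48181/C = -46662/(-19008 - 1*10166) + 48181/(-9800) = -46662/(-19008 - 10166) + 48181*(-1/9800) = -46662/(-29174) - 6883/1400 = -46662*(-1/29174) - 6883/1400 = 23331/14587 - 6883/1400 = -67738921/20421800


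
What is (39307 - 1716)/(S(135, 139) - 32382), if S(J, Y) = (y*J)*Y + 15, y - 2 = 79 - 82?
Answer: -37591/51132 ≈ -0.73518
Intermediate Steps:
y = -1 (y = 2 + (79 - 82) = 2 - 3 = -1)
S(J, Y) = 15 - J*Y (S(J, Y) = (-J)*Y + 15 = -J*Y + 15 = 15 - J*Y)
(39307 - 1716)/(S(135, 139) - 32382) = (39307 - 1716)/((15 - 1*135*139) - 32382) = 37591/((15 - 18765) - 32382) = 37591/(-18750 - 32382) = 37591/(-51132) = 37591*(-1/51132) = -37591/51132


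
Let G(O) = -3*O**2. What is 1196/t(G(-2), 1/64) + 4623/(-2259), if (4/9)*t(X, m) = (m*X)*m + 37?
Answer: 1054460461/85582215 ≈ 12.321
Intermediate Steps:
t(X, m) = 333/4 + 9*X*m**2/4 (t(X, m) = 9*((m*X)*m + 37)/4 = 9*((X*m)*m + 37)/4 = 9*(X*m**2 + 37)/4 = 9*(37 + X*m**2)/4 = 333/4 + 9*X*m**2/4)
1196/t(G(-2), 1/64) + 4623/(-2259) = 1196/(333/4 + 9*(-3*(-2)**2)*(1/64)**2/4) + 4623/(-2259) = 1196/(333/4 + 9*(-3*4)*(1/64)**2/4) + 4623*(-1/2259) = 1196/(333/4 + (9/4)*(-12)*(1/4096)) - 1541/753 = 1196/(333/4 - 27/4096) - 1541/753 = 1196/(340965/4096) - 1541/753 = 1196*(4096/340965) - 1541/753 = 4898816/340965 - 1541/753 = 1054460461/85582215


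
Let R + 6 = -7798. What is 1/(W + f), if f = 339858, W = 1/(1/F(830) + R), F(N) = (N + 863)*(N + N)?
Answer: 21932205519/7453835500465922 ≈ 2.9424e-6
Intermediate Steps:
R = -7804 (R = -6 - 7798 = -7804)
F(N) = 2*N*(863 + N) (F(N) = (863 + N)*(2*N) = 2*N*(863 + N))
W = -2810380/21932205519 (W = 1/(1/(2*830*(863 + 830)) - 7804) = 1/(1/(2*830*1693) - 7804) = 1/(1/2810380 - 7804) = 1/(-21932205519/2810380) = -2810380/21932205519 ≈ -0.00012814)
1/(W + f) = 1/(-2810380/21932205519 + 339858) = 1/(7453835500465922/21932205519) = 21932205519/7453835500465922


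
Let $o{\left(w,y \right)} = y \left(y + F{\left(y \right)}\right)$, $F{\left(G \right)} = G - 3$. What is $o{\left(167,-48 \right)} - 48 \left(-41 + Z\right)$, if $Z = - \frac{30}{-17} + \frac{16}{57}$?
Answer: $\frac{2138848}{323} \approx 6621.8$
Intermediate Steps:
$F{\left(G \right)} = -3 + G$
$o{\left(w,y \right)} = y \left(-3 + 2 y\right)$ ($o{\left(w,y \right)} = y \left(y + \left(-3 + y\right)\right) = y \left(-3 + 2 y\right)$)
$Z = \frac{1982}{969}$ ($Z = \left(-30\right) \left(- \frac{1}{17}\right) + 16 \cdot \frac{1}{57} = \frac{30}{17} + \frac{16}{57} = \frac{1982}{969} \approx 2.0454$)
$o{\left(167,-48 \right)} - 48 \left(-41 + Z\right) = - 48 \left(-3 + 2 \left(-48\right)\right) - 48 \left(-41 + \frac{1982}{969}\right) = - 48 \left(-3 - 96\right) - - \frac{603952}{323} = \left(-48\right) \left(-99\right) + \frac{603952}{323} = 4752 + \frac{603952}{323} = \frac{2138848}{323}$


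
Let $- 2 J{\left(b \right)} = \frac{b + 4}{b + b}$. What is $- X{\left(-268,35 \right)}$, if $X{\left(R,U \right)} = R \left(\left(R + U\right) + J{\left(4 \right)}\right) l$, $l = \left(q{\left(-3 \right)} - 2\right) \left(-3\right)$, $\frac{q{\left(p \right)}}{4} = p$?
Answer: $-2628276$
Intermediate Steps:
$q{\left(p \right)} = 4 p$
$J{\left(b \right)} = - \frac{4 + b}{4 b}$ ($J{\left(b \right)} = - \frac{\left(b + 4\right) \frac{1}{b + b}}{2} = - \frac{\left(4 + b\right) \frac{1}{2 b}}{2} = - \frac{\frac{1}{2} \frac{1}{b} \left(4 + b\right)}{2} = - \frac{4 + b}{4 b}$)
$l = 42$ ($l = \left(4 \left(-3\right) - 2\right) \left(-3\right) = \left(-12 - 2\right) \left(-3\right) = \left(-14\right) \left(-3\right) = 42$)
$X{\left(R,U \right)} = 42 R \left(- \frac{1}{2} + R + U\right)$ ($X{\left(R,U \right)} = R \left(\left(R + U\right) + \frac{-4 - 4}{4 \cdot 4}\right) 42 = R \left(\left(R + U\right) + \frac{1}{4} \cdot \frac{1}{4} \left(-4 - 4\right)\right) 42 = R \left(\left(R + U\right) + \frac{1}{4} \cdot \frac{1}{4} \left(-8\right)\right) 42 = R \left(\left(R + U\right) - \frac{1}{2}\right) 42 = R \left(- \frac{1}{2} + R + U\right) 42 = 42 R \left(- \frac{1}{2} + R + U\right)$)
$- X{\left(-268,35 \right)} = - 21 \left(-268\right) \left(-1 + 2 \left(-268\right) + 2 \cdot 35\right) = - 21 \left(-268\right) \left(-1 - 536 + 70\right) = - 21 \left(-268\right) \left(-467\right) = \left(-1\right) 2628276 = -2628276$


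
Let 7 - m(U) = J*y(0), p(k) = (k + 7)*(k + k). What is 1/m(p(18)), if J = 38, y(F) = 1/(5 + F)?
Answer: -5/3 ≈ -1.6667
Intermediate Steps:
p(k) = 2*k*(7 + k) (p(k) = (7 + k)*(2*k) = 2*k*(7 + k))
m(U) = -⅗ (m(U) = 7 - 38/(5 + 0) = 7 - 38/5 = -⅗)
1/m(p(18)) = 1/(-⅗) = -5/3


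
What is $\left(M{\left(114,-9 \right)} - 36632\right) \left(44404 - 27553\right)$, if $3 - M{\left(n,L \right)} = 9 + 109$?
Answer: $-619223697$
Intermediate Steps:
$M{\left(n,L \right)} = -115$ ($M{\left(n,L \right)} = 3 - \left(9 + 109\right) = 3 - 118 = -115$)
$\left(M{\left(114,-9 \right)} - 36632\right) \left(44404 - 27553\right) = \left(-115 - 36632\right) \left(44404 - 27553\right) = \left(-36747\right) 16851 = -619223697$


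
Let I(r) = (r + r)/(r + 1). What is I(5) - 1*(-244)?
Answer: 737/3 ≈ 245.67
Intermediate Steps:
I(r) = 2*r/(1 + r) (I(r) = (2*r)/(1 + r) = 2*r/(1 + r))
I(5) - 1*(-244) = 2*5/(1 + 5) - 1*(-244) = 2*5/6 + 244 = 2*5*(⅙) + 244 = 5/3 + 244 = 737/3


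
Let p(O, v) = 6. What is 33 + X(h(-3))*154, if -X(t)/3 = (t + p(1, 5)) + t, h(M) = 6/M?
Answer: -891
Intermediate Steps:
X(t) = -18 - 6*t (X(t) = -3*((t + 6) + t) = -3*((6 + t) + t) = -3*(6 + 2*t) = -18 - 6*t)
33 + X(h(-3))*154 = 33 + (-18 - 36/(-3))*154 = 33 + (-18 - 36*(-1)/3)*154 = 33 + (-18 - 6*(-2))*154 = 33 + (-18 + 12)*154 = 33 - 6*154 = 33 - 924 = -891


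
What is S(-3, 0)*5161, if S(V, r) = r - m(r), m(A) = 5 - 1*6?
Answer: 5161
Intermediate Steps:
m(A) = -1 (m(A) = 5 - 6 = -1)
S(V, r) = 1 + r (S(V, r) = r - 1*(-1) = r + 1 = 1 + r)
S(-3, 0)*5161 = (1 + 0)*5161 = 1*5161 = 5161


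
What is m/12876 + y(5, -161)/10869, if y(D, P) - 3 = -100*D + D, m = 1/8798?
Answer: -18578416249/410424482904 ≈ -0.045266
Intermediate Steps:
m = 1/8798 ≈ 0.00011366
y(D, P) = 3 - 99*D (y(D, P) = 3 + (-100*D + D) = 3 - 99*D)
m/12876 + y(5, -161)/10869 = (1/8798)/12876 + (3 - 99*5)/10869 = (1/8798)*(1/12876) + (3 - 495)*(1/10869) = 1/113283048 - 492*1/10869 = 1/113283048 - 164/3623 = -18578416249/410424482904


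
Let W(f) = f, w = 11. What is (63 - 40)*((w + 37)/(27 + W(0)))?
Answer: 368/9 ≈ 40.889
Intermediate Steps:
(63 - 40)*((w + 37)/(27 + W(0))) = (63 - 40)*((11 + 37)/(27 + 0)) = 23*(48/27) = 23*(48*(1/27)) = 23*(16/9) = 368/9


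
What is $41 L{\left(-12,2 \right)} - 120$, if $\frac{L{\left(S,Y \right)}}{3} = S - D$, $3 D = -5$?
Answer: $-1391$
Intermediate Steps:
$D = - \frac{5}{3}$ ($D = \frac{1}{3} \left(-5\right) = - \frac{5}{3} \approx -1.6667$)
$L{\left(S,Y \right)} = 5 + 3 S$ ($L{\left(S,Y \right)} = 3 \left(S - - \frac{5}{3}\right) = 3 \left(S + \frac{5}{3}\right) = 3 \left(\frac{5}{3} + S\right) = 5 + 3 S$)
$41 L{\left(-12,2 \right)} - 120 = 41 \left(5 + 3 \left(-12\right)\right) - 120 = 41 \left(5 - 36\right) - 120 = 41 \left(-31\right) - 120 = -1271 - 120 = -1391$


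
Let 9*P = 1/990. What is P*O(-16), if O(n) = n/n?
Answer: 1/8910 ≈ 0.00011223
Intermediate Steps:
O(n) = 1
P = 1/8910 (P = (1/9)/990 = (1/9)*(1/990) = 1/8910 ≈ 0.00011223)
P*O(-16) = (1/8910)*1 = 1/8910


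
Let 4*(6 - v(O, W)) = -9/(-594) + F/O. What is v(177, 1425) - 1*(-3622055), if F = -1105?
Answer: 56417246387/15576 ≈ 3.6221e+6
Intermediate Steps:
v(O, W) = 1583/264 + 1105/(4*O) (v(O, W) = 6 - (-9/(-594) - 1105/O)/4 = 6 - (-9*(-1/594) - 1105/O)/4 = 6 - (1/66 - 1105/O)/4 = 6 + (-1/264 + 1105/(4*O)) = 1583/264 + 1105/(4*O))
v(177, 1425) - 1*(-3622055) = (1/264)*(72930 + 1583*177)/177 - 1*(-3622055) = (1/264)*(1/177)*(72930 + 280191) + 3622055 = (1/264)*(1/177)*353121 + 3622055 = 117707/15576 + 3622055 = 56417246387/15576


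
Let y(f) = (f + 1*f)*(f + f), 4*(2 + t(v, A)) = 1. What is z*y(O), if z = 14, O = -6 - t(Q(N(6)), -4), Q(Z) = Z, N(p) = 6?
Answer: 2023/2 ≈ 1011.5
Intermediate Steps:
t(v, A) = -7/4 (t(v, A) = -2 + (¼)*1 = -2 + ¼ = -7/4)
O = -17/4 (O = -6 - 1*(-7/4) = -6 + 7/4 = -17/4 ≈ -4.2500)
y(f) = 4*f² (y(f) = (f + f)*(2*f) = (2*f)*(2*f) = 4*f²)
z*y(O) = 14*(4*(-17/4)²) = 14*(4*(289/16)) = 14*(289/4) = 2023/2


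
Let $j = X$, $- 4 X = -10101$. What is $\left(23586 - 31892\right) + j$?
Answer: $- \frac{23123}{4} \approx -5780.8$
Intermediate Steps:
$X = \frac{10101}{4}$ ($X = \left(- \frac{1}{4}\right) \left(-10101\right) = \frac{10101}{4} \approx 2525.3$)
$j = \frac{10101}{4} \approx 2525.3$
$\left(23586 - 31892\right) + j = \left(23586 - 31892\right) + \frac{10101}{4} = -8306 + \frac{10101}{4} = - \frac{23123}{4}$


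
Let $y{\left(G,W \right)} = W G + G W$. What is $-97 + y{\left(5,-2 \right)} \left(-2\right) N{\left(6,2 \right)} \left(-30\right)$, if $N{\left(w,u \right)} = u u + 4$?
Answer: $-9697$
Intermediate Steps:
$y{\left(G,W \right)} = 2 G W$ ($y{\left(G,W \right)} = G W + G W = 2 G W$)
$N{\left(w,u \right)} = 4 + u^{2}$ ($N{\left(w,u \right)} = u^{2} + 4 = 4 + u^{2}$)
$-97 + y{\left(5,-2 \right)} \left(-2\right) N{\left(6,2 \right)} \left(-30\right) = -97 + 2 \cdot 5 \left(-2\right) \left(-2\right) \left(4 + 2^{2}\right) \left(-30\right) = -97 + \left(-20\right) \left(-2\right) \left(4 + 4\right) \left(-30\right) = -97 + 40 \cdot 8 \left(-30\right) = -97 + 320 \left(-30\right) = -97 - 9600 = -9697$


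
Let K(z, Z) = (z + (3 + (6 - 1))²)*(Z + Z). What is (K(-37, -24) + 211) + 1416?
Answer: 331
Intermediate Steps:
K(z, Z) = 2*Z*(64 + z) (K(z, Z) = (z + (3 + 5)²)*(2*Z) = (z + 8²)*(2*Z) = (z + 64)*(2*Z) = (64 + z)*(2*Z) = 2*Z*(64 + z))
(K(-37, -24) + 211) + 1416 = (2*(-24)*(64 - 37) + 211) + 1416 = (2*(-24)*27 + 211) + 1416 = (-1296 + 211) + 1416 = -1085 + 1416 = 331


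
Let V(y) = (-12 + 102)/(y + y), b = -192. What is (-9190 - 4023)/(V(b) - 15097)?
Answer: 845632/966223 ≈ 0.87519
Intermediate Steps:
V(y) = 45/y (V(y) = 90/((2*y)) = 90*(1/(2*y)) = 45/y)
(-9190 - 4023)/(V(b) - 15097) = (-9190 - 4023)/(45/(-192) - 15097) = -13213/(45*(-1/192) - 15097) = -13213/(-15/64 - 15097) = -13213/(-966223/64) = -13213*(-64/966223) = 845632/966223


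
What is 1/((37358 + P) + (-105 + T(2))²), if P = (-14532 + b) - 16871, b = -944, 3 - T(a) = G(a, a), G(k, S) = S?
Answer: 1/15827 ≈ 6.3183e-5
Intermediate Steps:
T(a) = 3 - a
P = -32347 (P = (-14532 - 944) - 16871 = -15476 - 16871 = -32347)
1/((37358 + P) + (-105 + T(2))²) = 1/((37358 - 32347) + (-105 + (3 - 1*2))²) = 1/(5011 + (-105 + (3 - 2))²) = 1/(5011 + (-105 + 1)²) = 1/(5011 + (-104)²) = 1/(5011 + 10816) = 1/15827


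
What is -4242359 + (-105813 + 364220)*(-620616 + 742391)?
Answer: 31463270066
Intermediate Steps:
-4242359 + (-105813 + 364220)*(-620616 + 742391) = -4242359 + 258407*121775 = -4242359 + 31467512425 = 31463270066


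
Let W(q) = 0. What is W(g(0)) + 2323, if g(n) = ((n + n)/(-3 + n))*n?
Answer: 2323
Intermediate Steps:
g(n) = 2*n**2/(-3 + n) (g(n) = ((2*n)/(-3 + n))*n = (2*n/(-3 + n))*n = 2*n**2/(-3 + n))
W(g(0)) + 2323 = 0 + 2323 = 2323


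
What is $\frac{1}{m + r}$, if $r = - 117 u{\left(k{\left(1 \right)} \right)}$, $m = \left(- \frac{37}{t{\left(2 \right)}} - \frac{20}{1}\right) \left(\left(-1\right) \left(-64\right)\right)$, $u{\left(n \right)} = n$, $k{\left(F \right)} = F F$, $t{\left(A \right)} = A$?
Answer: $- \frac{1}{2581} \approx -0.00038745$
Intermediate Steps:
$k{\left(F \right)} = F^{2}$
$m = -2464$ ($m = \left(- \frac{37}{2} - \frac{20}{1}\right) \left(\left(-1\right) \left(-64\right)\right) = \left(\left(-37\right) \frac{1}{2} - 20\right) 64 = \left(- \frac{37}{2} - 20\right) 64 = \left(- \frac{77}{2}\right) 64 = -2464$)
$r = -117$ ($r = - 117 \cdot 1^{2} = \left(-117\right) 1 = -117$)
$\frac{1}{m + r} = \frac{1}{-2464 - 117} = \frac{1}{-2581} = - \frac{1}{2581}$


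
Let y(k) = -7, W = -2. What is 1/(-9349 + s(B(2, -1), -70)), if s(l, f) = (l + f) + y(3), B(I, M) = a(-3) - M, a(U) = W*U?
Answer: -1/9419 ≈ -0.00010617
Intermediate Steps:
a(U) = -2*U
B(I, M) = 6 - M (B(I, M) = -2*(-3) - M = 6 - M)
s(l, f) = -7 + f + l (s(l, f) = (l + f) - 7 = (f + l) - 7 = -7 + f + l)
1/(-9349 + s(B(2, -1), -70)) = 1/(-9349 + (-7 - 70 + (6 - 1*(-1)))) = 1/(-9349 + (-7 - 70 + (6 + 1))) = 1/(-9349 + (-7 - 70 + 7)) = 1/(-9349 - 70) = 1/(-9419) = -1/9419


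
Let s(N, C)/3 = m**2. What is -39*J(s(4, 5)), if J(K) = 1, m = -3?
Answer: -39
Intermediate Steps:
s(N, C) = 27 (s(N, C) = 3*(-3)**2 = 3*9 = 27)
-39*J(s(4, 5)) = -39*1 = -39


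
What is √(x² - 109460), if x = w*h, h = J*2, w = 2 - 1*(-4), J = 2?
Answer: 2*I*√27221 ≈ 329.98*I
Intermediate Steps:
w = 6 (w = 2 + 4 = 6)
h = 4 (h = 2*2 = 4)
x = 24 (x = 6*4 = 24)
√(x² - 109460) = √(24² - 109460) = √(576 - 109460) = √(-108884) = 2*I*√27221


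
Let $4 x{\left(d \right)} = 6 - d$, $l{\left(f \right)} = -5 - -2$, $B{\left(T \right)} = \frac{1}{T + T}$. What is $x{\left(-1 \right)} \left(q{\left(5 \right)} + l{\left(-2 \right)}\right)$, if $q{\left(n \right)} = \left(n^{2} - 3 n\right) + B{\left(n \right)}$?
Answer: $\frac{497}{40} \approx 12.425$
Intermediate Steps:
$B{\left(T \right)} = \frac{1}{2 T}$
$l{\left(f \right)} = -3$ ($l{\left(f \right)} = -5 + 2 = -3$)
$q{\left(n \right)} = n^{2} + \frac{1}{2 n} - 3 n$ ($q{\left(n \right)} = \left(n^{2} - 3 n\right) + \frac{1}{2 n} = n^{2} + \frac{1}{2 n} - 3 n$)
$x{\left(d \right)} = \frac{3}{2} - \frac{d}{4}$ ($x{\left(d \right)} = \frac{6 - d}{4} = \frac{3}{2} - \frac{d}{4}$)
$x{\left(-1 \right)} \left(q{\left(5 \right)} + l{\left(-2 \right)}\right) = \left(\frac{3}{2} - - \frac{1}{4}\right) \left(\left(5^{2} + \frac{1}{2 \cdot 5} - 15\right) - 3\right) = \left(\frac{3}{2} + \frac{1}{4}\right) \left(\left(25 + \frac{1}{2} \cdot \frac{1}{5} - 15\right) - 3\right) = \frac{7 \left(\left(25 + \frac{1}{10} - 15\right) - 3\right)}{4} = \frac{7 \left(\frac{101}{10} - 3\right)}{4} = \frac{7}{4} \cdot \frac{71}{10} = \frac{497}{40}$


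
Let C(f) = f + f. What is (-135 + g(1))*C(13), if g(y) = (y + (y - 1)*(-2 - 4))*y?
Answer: -3484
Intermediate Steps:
C(f) = 2*f
g(y) = y*(6 - 5*y) (g(y) = (y + (-1 + y)*(-6))*y = (y + (6 - 6*y))*y = (6 - 5*y)*y = y*(6 - 5*y))
(-135 + g(1))*C(13) = (-135 + 1*(6 - 5*1))*(2*13) = (-135 + 1*(6 - 5))*26 = (-135 + 1*1)*26 = (-135 + 1)*26 = -134*26 = -3484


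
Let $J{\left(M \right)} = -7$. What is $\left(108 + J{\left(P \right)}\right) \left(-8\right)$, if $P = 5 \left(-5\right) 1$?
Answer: $-808$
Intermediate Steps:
$P = -25$ ($P = \left(-25\right) 1 = -25$)
$\left(108 + J{\left(P \right)}\right) \left(-8\right) = \left(108 - 7\right) \left(-8\right) = 101 \left(-8\right) = -808$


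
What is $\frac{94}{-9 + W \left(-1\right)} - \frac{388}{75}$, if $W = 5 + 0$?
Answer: $- \frac{6241}{525} \approx -11.888$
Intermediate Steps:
$W = 5$
$\frac{94}{-9 + W \left(-1\right)} - \frac{388}{75} = \frac{94}{-9 + 5 \left(-1\right)} - \frac{388}{75} = \frac{94}{-9 - 5} - \frac{388}{75} = \frac{94}{-14} - \frac{388}{75} = 94 \left(- \frac{1}{14}\right) - \frac{388}{75} = - \frac{47}{7} - \frac{388}{75} = - \frac{6241}{525}$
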